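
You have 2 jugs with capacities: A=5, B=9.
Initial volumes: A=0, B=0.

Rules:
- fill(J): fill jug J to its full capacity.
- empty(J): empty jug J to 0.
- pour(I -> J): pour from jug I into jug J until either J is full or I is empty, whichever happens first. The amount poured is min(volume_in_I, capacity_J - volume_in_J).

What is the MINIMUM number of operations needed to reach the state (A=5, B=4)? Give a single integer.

BFS from (A=0, B=0). One shortest path:
  1. fill(B) -> (A=0 B=9)
  2. pour(B -> A) -> (A=5 B=4)
Reached target in 2 moves.

Answer: 2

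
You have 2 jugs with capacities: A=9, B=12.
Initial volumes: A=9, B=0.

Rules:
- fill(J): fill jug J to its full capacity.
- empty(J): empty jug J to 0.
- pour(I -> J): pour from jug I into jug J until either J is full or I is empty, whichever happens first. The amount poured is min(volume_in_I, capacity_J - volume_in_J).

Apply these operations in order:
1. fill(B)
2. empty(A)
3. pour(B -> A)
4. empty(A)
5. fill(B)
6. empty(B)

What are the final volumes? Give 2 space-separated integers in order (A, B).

Answer: 0 0

Derivation:
Step 1: fill(B) -> (A=9 B=12)
Step 2: empty(A) -> (A=0 B=12)
Step 3: pour(B -> A) -> (A=9 B=3)
Step 4: empty(A) -> (A=0 B=3)
Step 5: fill(B) -> (A=0 B=12)
Step 6: empty(B) -> (A=0 B=0)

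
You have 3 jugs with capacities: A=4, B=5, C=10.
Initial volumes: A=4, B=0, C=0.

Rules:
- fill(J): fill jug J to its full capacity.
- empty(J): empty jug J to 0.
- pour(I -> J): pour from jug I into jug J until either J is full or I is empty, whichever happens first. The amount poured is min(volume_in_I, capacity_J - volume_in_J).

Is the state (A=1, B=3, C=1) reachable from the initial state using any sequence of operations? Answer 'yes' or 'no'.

Answer: no

Derivation:
BFS explored all 222 reachable states.
Reachable set includes: (0,0,0), (0,0,1), (0,0,2), (0,0,3), (0,0,4), (0,0,5), (0,0,6), (0,0,7), (0,0,8), (0,0,9), (0,0,10), (0,1,0) ...
Target (A=1, B=3, C=1) not in reachable set → no.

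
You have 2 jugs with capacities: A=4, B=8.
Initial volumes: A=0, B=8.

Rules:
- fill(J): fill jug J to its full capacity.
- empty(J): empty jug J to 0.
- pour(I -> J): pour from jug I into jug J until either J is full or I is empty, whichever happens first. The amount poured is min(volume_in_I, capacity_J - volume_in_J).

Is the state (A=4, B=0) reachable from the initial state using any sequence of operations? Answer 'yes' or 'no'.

BFS from (A=0, B=8):
  1. fill(A) -> (A=4 B=8)
  2. empty(B) -> (A=4 B=0)
Target reached → yes.

Answer: yes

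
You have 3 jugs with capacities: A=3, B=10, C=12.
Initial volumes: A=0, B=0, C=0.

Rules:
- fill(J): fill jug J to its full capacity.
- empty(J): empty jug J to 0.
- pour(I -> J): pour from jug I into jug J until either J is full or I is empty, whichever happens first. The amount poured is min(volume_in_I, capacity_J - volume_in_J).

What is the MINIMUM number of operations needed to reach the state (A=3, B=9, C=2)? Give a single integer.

BFS from (A=0, B=0, C=0). One shortest path:
  1. fill(C) -> (A=0 B=0 C=12)
  2. pour(C -> B) -> (A=0 B=10 C=2)
  3. empty(B) -> (A=0 B=0 C=2)
  4. pour(C -> A) -> (A=2 B=0 C=0)
  5. fill(C) -> (A=2 B=0 C=12)
  6. pour(C -> B) -> (A=2 B=10 C=2)
  7. pour(B -> A) -> (A=3 B=9 C=2)
Reached target in 7 moves.

Answer: 7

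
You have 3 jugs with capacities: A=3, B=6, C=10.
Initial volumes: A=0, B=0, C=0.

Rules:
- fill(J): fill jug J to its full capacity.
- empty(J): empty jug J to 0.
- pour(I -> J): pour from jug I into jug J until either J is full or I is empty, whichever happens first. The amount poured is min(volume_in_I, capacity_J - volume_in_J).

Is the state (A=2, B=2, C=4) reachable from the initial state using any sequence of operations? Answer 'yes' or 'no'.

Answer: no

Derivation:
BFS explored all 218 reachable states.
Reachable set includes: (0,0,0), (0,0,1), (0,0,2), (0,0,3), (0,0,4), (0,0,5), (0,0,6), (0,0,7), (0,0,8), (0,0,9), (0,0,10), (0,1,0) ...
Target (A=2, B=2, C=4) not in reachable set → no.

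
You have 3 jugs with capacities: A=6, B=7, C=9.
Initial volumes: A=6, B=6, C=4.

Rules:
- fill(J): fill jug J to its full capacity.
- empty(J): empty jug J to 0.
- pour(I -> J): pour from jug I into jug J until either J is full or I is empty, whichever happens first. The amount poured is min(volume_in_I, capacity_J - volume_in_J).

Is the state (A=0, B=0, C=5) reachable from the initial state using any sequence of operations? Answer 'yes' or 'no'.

BFS from (A=6, B=6, C=4):
  1. empty(C) -> (A=6 B=6 C=0)
  2. pour(A -> B) -> (A=5 B=7 C=0)
  3. empty(B) -> (A=5 B=0 C=0)
  4. pour(A -> C) -> (A=0 B=0 C=5)
Target reached → yes.

Answer: yes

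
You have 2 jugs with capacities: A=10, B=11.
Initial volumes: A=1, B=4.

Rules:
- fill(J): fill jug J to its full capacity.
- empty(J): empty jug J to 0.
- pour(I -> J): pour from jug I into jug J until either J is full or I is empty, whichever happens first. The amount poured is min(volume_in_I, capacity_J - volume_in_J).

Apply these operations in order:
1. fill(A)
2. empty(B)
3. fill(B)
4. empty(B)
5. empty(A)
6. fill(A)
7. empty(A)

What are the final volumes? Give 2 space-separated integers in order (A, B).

Step 1: fill(A) -> (A=10 B=4)
Step 2: empty(B) -> (A=10 B=0)
Step 3: fill(B) -> (A=10 B=11)
Step 4: empty(B) -> (A=10 B=0)
Step 5: empty(A) -> (A=0 B=0)
Step 6: fill(A) -> (A=10 B=0)
Step 7: empty(A) -> (A=0 B=0)

Answer: 0 0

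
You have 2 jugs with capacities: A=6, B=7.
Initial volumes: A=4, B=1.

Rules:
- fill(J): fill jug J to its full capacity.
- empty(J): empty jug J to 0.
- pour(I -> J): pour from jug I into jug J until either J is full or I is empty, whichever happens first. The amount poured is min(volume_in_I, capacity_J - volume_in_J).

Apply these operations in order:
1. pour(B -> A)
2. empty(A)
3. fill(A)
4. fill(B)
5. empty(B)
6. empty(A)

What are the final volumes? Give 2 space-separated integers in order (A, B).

Answer: 0 0

Derivation:
Step 1: pour(B -> A) -> (A=5 B=0)
Step 2: empty(A) -> (A=0 B=0)
Step 3: fill(A) -> (A=6 B=0)
Step 4: fill(B) -> (A=6 B=7)
Step 5: empty(B) -> (A=6 B=0)
Step 6: empty(A) -> (A=0 B=0)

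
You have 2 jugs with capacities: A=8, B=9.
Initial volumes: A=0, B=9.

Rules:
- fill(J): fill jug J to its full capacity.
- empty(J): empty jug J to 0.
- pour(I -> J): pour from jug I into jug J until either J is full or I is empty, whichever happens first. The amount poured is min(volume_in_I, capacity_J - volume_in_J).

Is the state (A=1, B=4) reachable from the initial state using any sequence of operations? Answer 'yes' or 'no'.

BFS explored all 34 reachable states.
Reachable set includes: (0,0), (0,1), (0,2), (0,3), (0,4), (0,5), (0,6), (0,7), (0,8), (0,9), (1,0), (1,9) ...
Target (A=1, B=4) not in reachable set → no.

Answer: no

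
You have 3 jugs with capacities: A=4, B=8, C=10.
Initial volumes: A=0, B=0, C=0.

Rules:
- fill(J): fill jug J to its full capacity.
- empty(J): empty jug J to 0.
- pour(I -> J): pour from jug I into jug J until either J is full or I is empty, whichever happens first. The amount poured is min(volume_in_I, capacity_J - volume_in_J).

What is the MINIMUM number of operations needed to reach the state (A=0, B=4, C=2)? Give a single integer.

Answer: 4

Derivation:
BFS from (A=0, B=0, C=0). One shortest path:
  1. fill(C) -> (A=0 B=0 C=10)
  2. pour(C -> B) -> (A=0 B=8 C=2)
  3. pour(B -> A) -> (A=4 B=4 C=2)
  4. empty(A) -> (A=0 B=4 C=2)
Reached target in 4 moves.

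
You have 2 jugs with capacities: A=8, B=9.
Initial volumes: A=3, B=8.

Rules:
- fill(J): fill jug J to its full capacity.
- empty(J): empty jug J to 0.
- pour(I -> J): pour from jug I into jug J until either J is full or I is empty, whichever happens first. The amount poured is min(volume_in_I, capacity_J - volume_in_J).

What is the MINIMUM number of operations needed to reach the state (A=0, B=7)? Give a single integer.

Answer: 4

Derivation:
BFS from (A=3, B=8). One shortest path:
  1. fill(A) -> (A=8 B=8)
  2. pour(A -> B) -> (A=7 B=9)
  3. empty(B) -> (A=7 B=0)
  4. pour(A -> B) -> (A=0 B=7)
Reached target in 4 moves.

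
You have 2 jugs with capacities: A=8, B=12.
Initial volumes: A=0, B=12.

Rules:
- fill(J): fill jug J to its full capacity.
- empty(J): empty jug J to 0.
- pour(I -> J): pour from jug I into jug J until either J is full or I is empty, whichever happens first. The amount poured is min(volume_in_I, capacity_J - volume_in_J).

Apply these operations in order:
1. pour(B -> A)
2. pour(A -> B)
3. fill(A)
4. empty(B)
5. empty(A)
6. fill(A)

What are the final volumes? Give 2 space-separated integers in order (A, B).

Answer: 8 0

Derivation:
Step 1: pour(B -> A) -> (A=8 B=4)
Step 2: pour(A -> B) -> (A=0 B=12)
Step 3: fill(A) -> (A=8 B=12)
Step 4: empty(B) -> (A=8 B=0)
Step 5: empty(A) -> (A=0 B=0)
Step 6: fill(A) -> (A=8 B=0)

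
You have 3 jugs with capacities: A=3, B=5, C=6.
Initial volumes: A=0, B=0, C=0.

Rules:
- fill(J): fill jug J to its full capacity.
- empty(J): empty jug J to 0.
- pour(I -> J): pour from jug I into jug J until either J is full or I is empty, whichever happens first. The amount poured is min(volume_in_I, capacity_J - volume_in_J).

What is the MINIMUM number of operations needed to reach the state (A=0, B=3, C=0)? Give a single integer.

BFS from (A=0, B=0, C=0). One shortest path:
  1. fill(A) -> (A=3 B=0 C=0)
  2. pour(A -> B) -> (A=0 B=3 C=0)
Reached target in 2 moves.

Answer: 2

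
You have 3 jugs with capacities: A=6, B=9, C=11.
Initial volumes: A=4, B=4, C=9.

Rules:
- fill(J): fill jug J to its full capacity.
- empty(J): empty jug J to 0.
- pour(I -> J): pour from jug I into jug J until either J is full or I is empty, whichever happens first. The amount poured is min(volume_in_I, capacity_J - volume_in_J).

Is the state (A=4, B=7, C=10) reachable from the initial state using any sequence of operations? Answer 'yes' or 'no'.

BFS explored all 441 reachable states.
Reachable set includes: (0,0,0), (0,0,1), (0,0,2), (0,0,3), (0,0,4), (0,0,5), (0,0,6), (0,0,7), (0,0,8), (0,0,9), (0,0,10), (0,0,11) ...
Target (A=4, B=7, C=10) not in reachable set → no.

Answer: no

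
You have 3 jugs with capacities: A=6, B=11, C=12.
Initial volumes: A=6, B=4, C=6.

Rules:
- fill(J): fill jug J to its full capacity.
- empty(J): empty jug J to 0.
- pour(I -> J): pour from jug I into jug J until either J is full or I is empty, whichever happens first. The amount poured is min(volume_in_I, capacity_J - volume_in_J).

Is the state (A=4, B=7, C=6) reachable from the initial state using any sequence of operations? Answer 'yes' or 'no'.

BFS explored all 542 reachable states.
Reachable set includes: (0,0,0), (0,0,1), (0,0,2), (0,0,3), (0,0,4), (0,0,5), (0,0,6), (0,0,7), (0,0,8), (0,0,9), (0,0,10), (0,0,11) ...
Target (A=4, B=7, C=6) not in reachable set → no.

Answer: no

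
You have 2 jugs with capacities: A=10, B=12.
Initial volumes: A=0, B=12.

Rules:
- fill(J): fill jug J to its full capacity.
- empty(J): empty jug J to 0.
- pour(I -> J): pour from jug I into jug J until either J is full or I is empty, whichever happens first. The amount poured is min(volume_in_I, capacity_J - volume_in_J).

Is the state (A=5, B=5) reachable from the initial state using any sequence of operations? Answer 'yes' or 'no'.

BFS explored all 22 reachable states.
Reachable set includes: (0,0), (0,2), (0,4), (0,6), (0,8), (0,10), (0,12), (2,0), (2,12), (4,0), (4,12), (6,0) ...
Target (A=5, B=5) not in reachable set → no.

Answer: no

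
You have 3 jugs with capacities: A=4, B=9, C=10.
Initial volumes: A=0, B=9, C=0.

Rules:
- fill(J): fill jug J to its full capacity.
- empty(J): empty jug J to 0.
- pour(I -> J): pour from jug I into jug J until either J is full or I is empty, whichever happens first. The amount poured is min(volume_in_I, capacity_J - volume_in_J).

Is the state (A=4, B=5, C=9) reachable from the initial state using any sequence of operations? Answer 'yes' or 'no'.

Answer: yes

Derivation:
BFS from (A=0, B=9, C=0):
  1. pour(B -> C) -> (A=0 B=0 C=9)
  2. fill(B) -> (A=0 B=9 C=9)
  3. pour(B -> A) -> (A=4 B=5 C=9)
Target reached → yes.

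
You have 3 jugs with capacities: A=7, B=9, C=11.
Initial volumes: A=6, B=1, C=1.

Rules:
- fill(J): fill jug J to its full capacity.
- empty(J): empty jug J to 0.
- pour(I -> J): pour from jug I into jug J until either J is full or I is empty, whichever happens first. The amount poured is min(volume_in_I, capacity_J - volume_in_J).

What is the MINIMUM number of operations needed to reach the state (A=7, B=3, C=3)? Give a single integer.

Answer: 5

Derivation:
BFS from (A=6, B=1, C=1). One shortest path:
  1. empty(A) -> (A=0 B=1 C=1)
  2. pour(C -> A) -> (A=1 B=1 C=0)
  3. fill(C) -> (A=1 B=1 C=11)
  4. pour(C -> B) -> (A=1 B=9 C=3)
  5. pour(B -> A) -> (A=7 B=3 C=3)
Reached target in 5 moves.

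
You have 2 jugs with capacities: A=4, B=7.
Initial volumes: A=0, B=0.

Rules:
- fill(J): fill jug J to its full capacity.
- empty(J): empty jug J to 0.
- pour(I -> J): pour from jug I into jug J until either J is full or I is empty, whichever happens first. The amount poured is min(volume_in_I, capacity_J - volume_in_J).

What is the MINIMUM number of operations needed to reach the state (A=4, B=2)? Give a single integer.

BFS from (A=0, B=0). One shortest path:
  1. fill(B) -> (A=0 B=7)
  2. pour(B -> A) -> (A=4 B=3)
  3. empty(A) -> (A=0 B=3)
  4. pour(B -> A) -> (A=3 B=0)
  5. fill(B) -> (A=3 B=7)
  6. pour(B -> A) -> (A=4 B=6)
  7. empty(A) -> (A=0 B=6)
  8. pour(B -> A) -> (A=4 B=2)
Reached target in 8 moves.

Answer: 8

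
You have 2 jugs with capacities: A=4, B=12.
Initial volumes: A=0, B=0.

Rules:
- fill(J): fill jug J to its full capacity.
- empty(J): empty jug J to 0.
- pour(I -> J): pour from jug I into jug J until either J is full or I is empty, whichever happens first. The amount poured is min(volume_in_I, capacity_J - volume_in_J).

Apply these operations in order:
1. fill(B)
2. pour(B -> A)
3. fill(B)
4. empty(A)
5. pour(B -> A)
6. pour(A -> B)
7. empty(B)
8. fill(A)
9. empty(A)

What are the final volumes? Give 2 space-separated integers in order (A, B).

Step 1: fill(B) -> (A=0 B=12)
Step 2: pour(B -> A) -> (A=4 B=8)
Step 3: fill(B) -> (A=4 B=12)
Step 4: empty(A) -> (A=0 B=12)
Step 5: pour(B -> A) -> (A=4 B=8)
Step 6: pour(A -> B) -> (A=0 B=12)
Step 7: empty(B) -> (A=0 B=0)
Step 8: fill(A) -> (A=4 B=0)
Step 9: empty(A) -> (A=0 B=0)

Answer: 0 0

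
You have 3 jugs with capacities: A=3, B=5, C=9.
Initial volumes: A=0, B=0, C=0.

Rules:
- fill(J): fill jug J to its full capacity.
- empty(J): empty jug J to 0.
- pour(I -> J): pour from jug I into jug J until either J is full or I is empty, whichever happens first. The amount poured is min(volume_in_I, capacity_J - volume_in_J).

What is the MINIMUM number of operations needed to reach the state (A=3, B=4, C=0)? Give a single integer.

Answer: 5

Derivation:
BFS from (A=0, B=0, C=0). One shortest path:
  1. fill(A) -> (A=3 B=0 C=0)
  2. fill(C) -> (A=3 B=0 C=9)
  3. pour(C -> B) -> (A=3 B=5 C=4)
  4. empty(B) -> (A=3 B=0 C=4)
  5. pour(C -> B) -> (A=3 B=4 C=0)
Reached target in 5 moves.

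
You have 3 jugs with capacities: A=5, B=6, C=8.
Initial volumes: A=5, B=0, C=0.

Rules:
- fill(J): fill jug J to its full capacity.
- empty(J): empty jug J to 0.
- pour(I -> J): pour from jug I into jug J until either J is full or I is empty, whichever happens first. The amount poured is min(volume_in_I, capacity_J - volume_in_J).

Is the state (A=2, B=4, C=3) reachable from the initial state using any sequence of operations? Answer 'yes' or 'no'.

BFS explored all 238 reachable states.
Reachable set includes: (0,0,0), (0,0,1), (0,0,2), (0,0,3), (0,0,4), (0,0,5), (0,0,6), (0,0,7), (0,0,8), (0,1,0), (0,1,1), (0,1,2) ...
Target (A=2, B=4, C=3) not in reachable set → no.

Answer: no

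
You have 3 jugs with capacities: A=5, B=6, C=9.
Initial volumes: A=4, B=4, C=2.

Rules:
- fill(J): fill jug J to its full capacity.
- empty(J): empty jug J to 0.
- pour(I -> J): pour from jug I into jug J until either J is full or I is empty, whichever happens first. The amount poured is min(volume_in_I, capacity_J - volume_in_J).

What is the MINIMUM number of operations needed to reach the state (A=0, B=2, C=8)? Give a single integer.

BFS from (A=4, B=4, C=2). One shortest path:
  1. pour(A -> B) -> (A=2 B=6 C=2)
  2. pour(B -> C) -> (A=2 B=0 C=8)
  3. pour(A -> B) -> (A=0 B=2 C=8)
Reached target in 3 moves.

Answer: 3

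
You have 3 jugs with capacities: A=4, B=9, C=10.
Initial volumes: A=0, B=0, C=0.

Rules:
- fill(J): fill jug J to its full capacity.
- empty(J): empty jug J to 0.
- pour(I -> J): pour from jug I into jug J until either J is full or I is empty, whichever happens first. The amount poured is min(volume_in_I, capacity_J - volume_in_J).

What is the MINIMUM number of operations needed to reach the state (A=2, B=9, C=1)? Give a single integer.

Answer: 7

Derivation:
BFS from (A=0, B=0, C=0). One shortest path:
  1. fill(A) -> (A=4 B=0 C=0)
  2. pour(A -> C) -> (A=0 B=0 C=4)
  3. fill(A) -> (A=4 B=0 C=4)
  4. pour(A -> C) -> (A=0 B=0 C=8)
  5. fill(A) -> (A=4 B=0 C=8)
  6. pour(A -> C) -> (A=2 B=0 C=10)
  7. pour(C -> B) -> (A=2 B=9 C=1)
Reached target in 7 moves.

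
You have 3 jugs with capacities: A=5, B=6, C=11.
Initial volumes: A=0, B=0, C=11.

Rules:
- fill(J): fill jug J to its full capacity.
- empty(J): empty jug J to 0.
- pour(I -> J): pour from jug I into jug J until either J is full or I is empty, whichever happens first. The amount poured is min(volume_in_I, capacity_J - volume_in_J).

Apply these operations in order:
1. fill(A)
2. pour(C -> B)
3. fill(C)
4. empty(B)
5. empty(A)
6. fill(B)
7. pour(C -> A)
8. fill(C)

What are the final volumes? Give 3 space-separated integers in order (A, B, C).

Answer: 5 6 11

Derivation:
Step 1: fill(A) -> (A=5 B=0 C=11)
Step 2: pour(C -> B) -> (A=5 B=6 C=5)
Step 3: fill(C) -> (A=5 B=6 C=11)
Step 4: empty(B) -> (A=5 B=0 C=11)
Step 5: empty(A) -> (A=0 B=0 C=11)
Step 6: fill(B) -> (A=0 B=6 C=11)
Step 7: pour(C -> A) -> (A=5 B=6 C=6)
Step 8: fill(C) -> (A=5 B=6 C=11)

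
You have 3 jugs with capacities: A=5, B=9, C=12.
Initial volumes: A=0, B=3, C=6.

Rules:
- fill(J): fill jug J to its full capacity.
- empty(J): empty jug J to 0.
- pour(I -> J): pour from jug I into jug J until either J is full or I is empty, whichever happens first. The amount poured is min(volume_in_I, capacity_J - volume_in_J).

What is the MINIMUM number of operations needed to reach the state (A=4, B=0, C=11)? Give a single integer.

BFS from (A=0, B=3, C=6). One shortest path:
  1. fill(B) -> (A=0 B=9 C=6)
  2. pour(B -> A) -> (A=5 B=4 C=6)
  3. pour(A -> C) -> (A=0 B=4 C=11)
  4. pour(B -> A) -> (A=4 B=0 C=11)
Reached target in 4 moves.

Answer: 4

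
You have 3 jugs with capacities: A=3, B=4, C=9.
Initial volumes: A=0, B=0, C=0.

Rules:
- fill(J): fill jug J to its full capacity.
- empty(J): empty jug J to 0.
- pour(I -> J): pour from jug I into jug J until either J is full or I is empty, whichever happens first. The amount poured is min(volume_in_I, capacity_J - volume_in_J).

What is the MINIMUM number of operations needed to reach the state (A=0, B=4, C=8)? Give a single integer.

BFS from (A=0, B=0, C=0). One shortest path:
  1. fill(A) -> (A=3 B=0 C=0)
  2. fill(C) -> (A=3 B=0 C=9)
  3. pour(A -> B) -> (A=0 B=3 C=9)
  4. pour(C -> B) -> (A=0 B=4 C=8)
Reached target in 4 moves.

Answer: 4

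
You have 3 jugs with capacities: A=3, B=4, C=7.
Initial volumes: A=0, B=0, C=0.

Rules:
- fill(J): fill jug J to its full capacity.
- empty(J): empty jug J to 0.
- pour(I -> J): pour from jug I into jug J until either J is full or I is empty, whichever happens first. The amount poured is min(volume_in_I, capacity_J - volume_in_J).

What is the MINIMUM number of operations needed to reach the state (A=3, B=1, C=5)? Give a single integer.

BFS from (A=0, B=0, C=0). One shortest path:
  1. fill(A) -> (A=3 B=0 C=0)
  2. pour(A -> B) -> (A=0 B=3 C=0)
  3. fill(A) -> (A=3 B=3 C=0)
  4. pour(A -> B) -> (A=2 B=4 C=0)
  5. pour(A -> C) -> (A=0 B=4 C=2)
  6. fill(A) -> (A=3 B=4 C=2)
  7. pour(A -> C) -> (A=0 B=4 C=5)
  8. pour(B -> A) -> (A=3 B=1 C=5)
Reached target in 8 moves.

Answer: 8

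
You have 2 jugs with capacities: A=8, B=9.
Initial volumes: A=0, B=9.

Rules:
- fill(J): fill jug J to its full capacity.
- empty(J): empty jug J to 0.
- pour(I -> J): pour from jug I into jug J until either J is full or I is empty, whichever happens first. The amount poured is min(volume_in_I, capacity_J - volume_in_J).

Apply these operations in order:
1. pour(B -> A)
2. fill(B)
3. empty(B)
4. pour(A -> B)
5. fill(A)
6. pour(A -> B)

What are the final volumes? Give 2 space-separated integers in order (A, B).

Step 1: pour(B -> A) -> (A=8 B=1)
Step 2: fill(B) -> (A=8 B=9)
Step 3: empty(B) -> (A=8 B=0)
Step 4: pour(A -> B) -> (A=0 B=8)
Step 5: fill(A) -> (A=8 B=8)
Step 6: pour(A -> B) -> (A=7 B=9)

Answer: 7 9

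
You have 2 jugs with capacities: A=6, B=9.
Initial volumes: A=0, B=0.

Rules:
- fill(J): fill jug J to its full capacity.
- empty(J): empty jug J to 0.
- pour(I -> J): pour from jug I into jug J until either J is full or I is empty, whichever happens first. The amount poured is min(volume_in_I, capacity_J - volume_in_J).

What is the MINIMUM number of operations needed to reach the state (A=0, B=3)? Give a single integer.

Answer: 3

Derivation:
BFS from (A=0, B=0). One shortest path:
  1. fill(B) -> (A=0 B=9)
  2. pour(B -> A) -> (A=6 B=3)
  3. empty(A) -> (A=0 B=3)
Reached target in 3 moves.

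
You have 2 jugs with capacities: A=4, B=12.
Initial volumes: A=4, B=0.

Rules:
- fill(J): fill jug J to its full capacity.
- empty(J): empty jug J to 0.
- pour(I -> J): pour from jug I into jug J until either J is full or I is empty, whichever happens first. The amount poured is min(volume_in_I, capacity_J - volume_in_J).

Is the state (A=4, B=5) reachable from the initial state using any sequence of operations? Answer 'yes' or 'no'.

BFS explored all 8 reachable states.
Reachable set includes: (0,0), (0,4), (0,8), (0,12), (4,0), (4,4), (4,8), (4,12)
Target (A=4, B=5) not in reachable set → no.

Answer: no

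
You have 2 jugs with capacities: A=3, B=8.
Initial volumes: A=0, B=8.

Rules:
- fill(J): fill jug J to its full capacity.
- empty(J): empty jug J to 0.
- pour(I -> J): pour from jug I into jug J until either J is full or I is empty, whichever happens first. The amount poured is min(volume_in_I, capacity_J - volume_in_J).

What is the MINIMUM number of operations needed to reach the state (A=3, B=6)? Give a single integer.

Answer: 6

Derivation:
BFS from (A=0, B=8). One shortest path:
  1. fill(A) -> (A=3 B=8)
  2. empty(B) -> (A=3 B=0)
  3. pour(A -> B) -> (A=0 B=3)
  4. fill(A) -> (A=3 B=3)
  5. pour(A -> B) -> (A=0 B=6)
  6. fill(A) -> (A=3 B=6)
Reached target in 6 moves.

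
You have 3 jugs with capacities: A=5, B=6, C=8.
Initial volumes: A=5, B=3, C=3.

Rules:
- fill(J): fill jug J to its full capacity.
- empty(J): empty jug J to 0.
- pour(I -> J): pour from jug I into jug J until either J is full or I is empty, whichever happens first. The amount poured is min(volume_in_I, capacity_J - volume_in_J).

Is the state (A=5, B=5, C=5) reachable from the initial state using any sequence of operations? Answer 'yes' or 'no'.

Answer: yes

Derivation:
BFS from (A=5, B=3, C=3):
  1. fill(C) -> (A=5 B=3 C=8)
  2. pour(C -> B) -> (A=5 B=6 C=5)
  3. empty(B) -> (A=5 B=0 C=5)
  4. pour(A -> B) -> (A=0 B=5 C=5)
  5. fill(A) -> (A=5 B=5 C=5)
Target reached → yes.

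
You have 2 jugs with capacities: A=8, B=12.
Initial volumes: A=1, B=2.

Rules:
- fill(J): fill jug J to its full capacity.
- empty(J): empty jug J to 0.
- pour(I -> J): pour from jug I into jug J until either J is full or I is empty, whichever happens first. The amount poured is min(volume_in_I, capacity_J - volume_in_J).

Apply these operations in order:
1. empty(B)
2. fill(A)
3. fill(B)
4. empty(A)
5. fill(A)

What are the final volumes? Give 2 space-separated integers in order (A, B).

Step 1: empty(B) -> (A=1 B=0)
Step 2: fill(A) -> (A=8 B=0)
Step 3: fill(B) -> (A=8 B=12)
Step 4: empty(A) -> (A=0 B=12)
Step 5: fill(A) -> (A=8 B=12)

Answer: 8 12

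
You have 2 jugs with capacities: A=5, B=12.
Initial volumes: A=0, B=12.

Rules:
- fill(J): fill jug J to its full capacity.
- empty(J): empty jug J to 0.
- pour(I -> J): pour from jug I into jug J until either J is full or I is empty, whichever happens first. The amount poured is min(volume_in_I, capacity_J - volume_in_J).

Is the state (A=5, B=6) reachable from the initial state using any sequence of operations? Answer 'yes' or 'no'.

BFS from (A=0, B=12):
  1. pour(B -> A) -> (A=5 B=7)
  2. empty(A) -> (A=0 B=7)
  3. pour(B -> A) -> (A=5 B=2)
  4. empty(A) -> (A=0 B=2)
  5. pour(B -> A) -> (A=2 B=0)
  6. fill(B) -> (A=2 B=12)
  7. pour(B -> A) -> (A=5 B=9)
  8. empty(A) -> (A=0 B=9)
  9. pour(B -> A) -> (A=5 B=4)
  10. empty(A) -> (A=0 B=4)
  11. pour(B -> A) -> (A=4 B=0)
  12. fill(B) -> (A=4 B=12)
  13. pour(B -> A) -> (A=5 B=11)
  14. empty(A) -> (A=0 B=11)
  15. pour(B -> A) -> (A=5 B=6)
Target reached → yes.

Answer: yes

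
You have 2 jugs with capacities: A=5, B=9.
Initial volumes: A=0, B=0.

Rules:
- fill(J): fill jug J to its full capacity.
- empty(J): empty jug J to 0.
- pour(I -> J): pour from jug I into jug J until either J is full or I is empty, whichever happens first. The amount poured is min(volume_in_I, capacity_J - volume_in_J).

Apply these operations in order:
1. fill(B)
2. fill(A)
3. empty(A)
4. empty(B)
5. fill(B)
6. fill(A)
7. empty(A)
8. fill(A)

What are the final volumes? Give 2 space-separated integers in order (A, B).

Answer: 5 9

Derivation:
Step 1: fill(B) -> (A=0 B=9)
Step 2: fill(A) -> (A=5 B=9)
Step 3: empty(A) -> (A=0 B=9)
Step 4: empty(B) -> (A=0 B=0)
Step 5: fill(B) -> (A=0 B=9)
Step 6: fill(A) -> (A=5 B=9)
Step 7: empty(A) -> (A=0 B=9)
Step 8: fill(A) -> (A=5 B=9)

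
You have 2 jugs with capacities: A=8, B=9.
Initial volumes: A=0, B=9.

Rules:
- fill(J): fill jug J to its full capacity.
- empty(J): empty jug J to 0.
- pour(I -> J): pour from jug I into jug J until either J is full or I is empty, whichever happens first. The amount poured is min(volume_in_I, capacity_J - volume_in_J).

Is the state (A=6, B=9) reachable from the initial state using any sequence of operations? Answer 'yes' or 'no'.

Answer: yes

Derivation:
BFS from (A=0, B=9):
  1. fill(A) -> (A=8 B=9)
  2. empty(B) -> (A=8 B=0)
  3. pour(A -> B) -> (A=0 B=8)
  4. fill(A) -> (A=8 B=8)
  5. pour(A -> B) -> (A=7 B=9)
  6. empty(B) -> (A=7 B=0)
  7. pour(A -> B) -> (A=0 B=7)
  8. fill(A) -> (A=8 B=7)
  9. pour(A -> B) -> (A=6 B=9)
Target reached → yes.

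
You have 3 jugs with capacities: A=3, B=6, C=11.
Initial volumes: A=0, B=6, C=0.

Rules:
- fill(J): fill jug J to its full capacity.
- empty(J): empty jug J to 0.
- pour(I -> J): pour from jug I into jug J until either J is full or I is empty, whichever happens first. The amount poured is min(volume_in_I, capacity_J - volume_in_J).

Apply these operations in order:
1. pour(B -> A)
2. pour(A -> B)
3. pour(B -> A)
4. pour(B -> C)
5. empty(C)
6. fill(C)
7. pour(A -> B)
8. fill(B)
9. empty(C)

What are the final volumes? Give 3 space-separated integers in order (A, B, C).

Step 1: pour(B -> A) -> (A=3 B=3 C=0)
Step 2: pour(A -> B) -> (A=0 B=6 C=0)
Step 3: pour(B -> A) -> (A=3 B=3 C=0)
Step 4: pour(B -> C) -> (A=3 B=0 C=3)
Step 5: empty(C) -> (A=3 B=0 C=0)
Step 6: fill(C) -> (A=3 B=0 C=11)
Step 7: pour(A -> B) -> (A=0 B=3 C=11)
Step 8: fill(B) -> (A=0 B=6 C=11)
Step 9: empty(C) -> (A=0 B=6 C=0)

Answer: 0 6 0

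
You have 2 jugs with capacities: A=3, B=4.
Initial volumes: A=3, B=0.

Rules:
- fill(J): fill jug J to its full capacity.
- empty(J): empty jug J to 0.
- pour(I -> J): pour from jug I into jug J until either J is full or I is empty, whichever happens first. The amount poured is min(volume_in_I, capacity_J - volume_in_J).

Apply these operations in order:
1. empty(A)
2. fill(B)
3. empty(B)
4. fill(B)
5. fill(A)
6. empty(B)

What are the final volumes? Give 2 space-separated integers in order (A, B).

Answer: 3 0

Derivation:
Step 1: empty(A) -> (A=0 B=0)
Step 2: fill(B) -> (A=0 B=4)
Step 3: empty(B) -> (A=0 B=0)
Step 4: fill(B) -> (A=0 B=4)
Step 5: fill(A) -> (A=3 B=4)
Step 6: empty(B) -> (A=3 B=0)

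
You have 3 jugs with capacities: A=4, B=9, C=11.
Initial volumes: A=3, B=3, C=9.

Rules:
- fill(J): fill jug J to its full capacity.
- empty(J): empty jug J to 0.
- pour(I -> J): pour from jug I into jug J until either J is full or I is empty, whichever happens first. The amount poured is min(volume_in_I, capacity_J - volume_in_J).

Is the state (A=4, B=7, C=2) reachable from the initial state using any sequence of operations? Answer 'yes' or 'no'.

BFS from (A=3, B=3, C=9):
  1. fill(A) -> (A=4 B=3 C=9)
  2. empty(B) -> (A=4 B=0 C=9)
  3. pour(A -> C) -> (A=2 B=0 C=11)
  4. pour(C -> B) -> (A=2 B=9 C=2)
  5. pour(B -> A) -> (A=4 B=7 C=2)
Target reached → yes.

Answer: yes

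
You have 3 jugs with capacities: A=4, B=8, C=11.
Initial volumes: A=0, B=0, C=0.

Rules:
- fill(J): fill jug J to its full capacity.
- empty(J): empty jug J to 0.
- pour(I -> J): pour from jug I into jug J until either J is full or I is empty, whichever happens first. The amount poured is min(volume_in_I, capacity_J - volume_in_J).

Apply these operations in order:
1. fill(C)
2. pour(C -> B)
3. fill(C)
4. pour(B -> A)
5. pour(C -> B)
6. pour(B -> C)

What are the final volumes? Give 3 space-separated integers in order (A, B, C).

Answer: 4 4 11

Derivation:
Step 1: fill(C) -> (A=0 B=0 C=11)
Step 2: pour(C -> B) -> (A=0 B=8 C=3)
Step 3: fill(C) -> (A=0 B=8 C=11)
Step 4: pour(B -> A) -> (A=4 B=4 C=11)
Step 5: pour(C -> B) -> (A=4 B=8 C=7)
Step 6: pour(B -> C) -> (A=4 B=4 C=11)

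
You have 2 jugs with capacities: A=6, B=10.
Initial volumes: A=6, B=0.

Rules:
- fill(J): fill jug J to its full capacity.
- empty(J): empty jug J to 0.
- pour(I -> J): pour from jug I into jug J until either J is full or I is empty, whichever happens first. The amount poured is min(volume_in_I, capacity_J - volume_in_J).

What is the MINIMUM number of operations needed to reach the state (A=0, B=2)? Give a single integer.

BFS from (A=6, B=0). One shortest path:
  1. pour(A -> B) -> (A=0 B=6)
  2. fill(A) -> (A=6 B=6)
  3. pour(A -> B) -> (A=2 B=10)
  4. empty(B) -> (A=2 B=0)
  5. pour(A -> B) -> (A=0 B=2)
Reached target in 5 moves.

Answer: 5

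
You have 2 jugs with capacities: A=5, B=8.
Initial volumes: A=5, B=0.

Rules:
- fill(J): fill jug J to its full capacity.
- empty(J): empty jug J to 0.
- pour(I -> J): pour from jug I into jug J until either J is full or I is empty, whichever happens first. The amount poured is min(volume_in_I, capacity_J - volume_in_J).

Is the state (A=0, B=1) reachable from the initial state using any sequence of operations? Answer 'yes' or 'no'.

BFS from (A=5, B=0):
  1. empty(A) -> (A=0 B=0)
  2. fill(B) -> (A=0 B=8)
  3. pour(B -> A) -> (A=5 B=3)
  4. empty(A) -> (A=0 B=3)
  5. pour(B -> A) -> (A=3 B=0)
  6. fill(B) -> (A=3 B=8)
  7. pour(B -> A) -> (A=5 B=6)
  8. empty(A) -> (A=0 B=6)
  9. pour(B -> A) -> (A=5 B=1)
  10. empty(A) -> (A=0 B=1)
Target reached → yes.

Answer: yes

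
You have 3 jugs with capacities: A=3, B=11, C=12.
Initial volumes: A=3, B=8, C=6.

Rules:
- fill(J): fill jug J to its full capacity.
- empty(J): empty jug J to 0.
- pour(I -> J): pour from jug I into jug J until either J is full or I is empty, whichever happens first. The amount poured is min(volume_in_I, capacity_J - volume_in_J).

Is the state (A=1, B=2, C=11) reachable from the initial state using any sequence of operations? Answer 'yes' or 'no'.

Answer: no

Derivation:
BFS explored all 404 reachable states.
Reachable set includes: (0,0,0), (0,0,1), (0,0,2), (0,0,3), (0,0,4), (0,0,5), (0,0,6), (0,0,7), (0,0,8), (0,0,9), (0,0,10), (0,0,11) ...
Target (A=1, B=2, C=11) not in reachable set → no.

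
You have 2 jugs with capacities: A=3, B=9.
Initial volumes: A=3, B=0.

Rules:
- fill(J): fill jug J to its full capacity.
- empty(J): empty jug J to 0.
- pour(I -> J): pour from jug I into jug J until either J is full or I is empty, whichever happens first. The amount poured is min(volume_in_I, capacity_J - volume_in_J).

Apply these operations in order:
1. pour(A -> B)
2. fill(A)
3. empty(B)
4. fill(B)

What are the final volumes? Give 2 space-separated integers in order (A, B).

Step 1: pour(A -> B) -> (A=0 B=3)
Step 2: fill(A) -> (A=3 B=3)
Step 3: empty(B) -> (A=3 B=0)
Step 4: fill(B) -> (A=3 B=9)

Answer: 3 9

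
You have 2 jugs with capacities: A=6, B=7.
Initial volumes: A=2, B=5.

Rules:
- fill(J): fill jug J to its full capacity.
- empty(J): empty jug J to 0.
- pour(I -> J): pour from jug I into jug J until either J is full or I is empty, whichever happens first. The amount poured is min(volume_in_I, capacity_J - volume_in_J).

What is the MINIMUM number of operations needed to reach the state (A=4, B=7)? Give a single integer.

BFS from (A=2, B=5). One shortest path:
  1. fill(A) -> (A=6 B=5)
  2. pour(A -> B) -> (A=4 B=7)
Reached target in 2 moves.

Answer: 2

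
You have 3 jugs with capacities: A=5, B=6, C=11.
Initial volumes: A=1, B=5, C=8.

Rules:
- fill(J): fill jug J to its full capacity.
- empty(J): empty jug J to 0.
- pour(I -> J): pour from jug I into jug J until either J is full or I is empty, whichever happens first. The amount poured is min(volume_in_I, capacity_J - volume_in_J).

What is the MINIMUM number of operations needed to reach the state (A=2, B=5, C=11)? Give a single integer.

BFS from (A=1, B=5, C=8). One shortest path:
  1. fill(A) -> (A=5 B=5 C=8)
  2. pour(A -> C) -> (A=2 B=5 C=11)
Reached target in 2 moves.

Answer: 2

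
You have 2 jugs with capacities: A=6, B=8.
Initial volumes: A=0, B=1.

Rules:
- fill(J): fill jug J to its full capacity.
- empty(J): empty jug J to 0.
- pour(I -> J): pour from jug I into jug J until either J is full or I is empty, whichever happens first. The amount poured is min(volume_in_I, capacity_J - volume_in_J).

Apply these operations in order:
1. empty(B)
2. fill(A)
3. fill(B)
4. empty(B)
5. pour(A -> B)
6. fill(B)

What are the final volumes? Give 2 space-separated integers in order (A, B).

Answer: 0 8

Derivation:
Step 1: empty(B) -> (A=0 B=0)
Step 2: fill(A) -> (A=6 B=0)
Step 3: fill(B) -> (A=6 B=8)
Step 4: empty(B) -> (A=6 B=0)
Step 5: pour(A -> B) -> (A=0 B=6)
Step 6: fill(B) -> (A=0 B=8)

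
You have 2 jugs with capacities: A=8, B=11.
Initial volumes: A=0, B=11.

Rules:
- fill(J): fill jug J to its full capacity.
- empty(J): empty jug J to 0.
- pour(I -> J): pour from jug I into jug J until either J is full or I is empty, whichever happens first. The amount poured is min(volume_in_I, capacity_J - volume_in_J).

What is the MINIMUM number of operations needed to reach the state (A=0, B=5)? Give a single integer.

Answer: 7

Derivation:
BFS from (A=0, B=11). One shortest path:
  1. fill(A) -> (A=8 B=11)
  2. empty(B) -> (A=8 B=0)
  3. pour(A -> B) -> (A=0 B=8)
  4. fill(A) -> (A=8 B=8)
  5. pour(A -> B) -> (A=5 B=11)
  6. empty(B) -> (A=5 B=0)
  7. pour(A -> B) -> (A=0 B=5)
Reached target in 7 moves.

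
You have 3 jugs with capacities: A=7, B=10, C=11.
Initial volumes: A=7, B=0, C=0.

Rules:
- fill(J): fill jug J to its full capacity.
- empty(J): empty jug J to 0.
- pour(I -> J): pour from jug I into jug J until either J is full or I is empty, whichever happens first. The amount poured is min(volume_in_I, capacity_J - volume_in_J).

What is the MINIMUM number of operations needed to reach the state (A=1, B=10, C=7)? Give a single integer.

Answer: 7

Derivation:
BFS from (A=7, B=0, C=0). One shortest path:
  1. empty(A) -> (A=0 B=0 C=0)
  2. fill(C) -> (A=0 B=0 C=11)
  3. pour(C -> A) -> (A=7 B=0 C=4)
  4. pour(C -> B) -> (A=7 B=4 C=0)
  5. pour(A -> C) -> (A=0 B=4 C=7)
  6. fill(A) -> (A=7 B=4 C=7)
  7. pour(A -> B) -> (A=1 B=10 C=7)
Reached target in 7 moves.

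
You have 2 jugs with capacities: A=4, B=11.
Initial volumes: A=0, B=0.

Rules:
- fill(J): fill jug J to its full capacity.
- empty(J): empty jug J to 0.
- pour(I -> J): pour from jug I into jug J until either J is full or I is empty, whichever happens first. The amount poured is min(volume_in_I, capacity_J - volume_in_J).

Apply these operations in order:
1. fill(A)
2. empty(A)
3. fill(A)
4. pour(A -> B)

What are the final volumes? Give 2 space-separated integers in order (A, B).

Answer: 0 4

Derivation:
Step 1: fill(A) -> (A=4 B=0)
Step 2: empty(A) -> (A=0 B=0)
Step 3: fill(A) -> (A=4 B=0)
Step 4: pour(A -> B) -> (A=0 B=4)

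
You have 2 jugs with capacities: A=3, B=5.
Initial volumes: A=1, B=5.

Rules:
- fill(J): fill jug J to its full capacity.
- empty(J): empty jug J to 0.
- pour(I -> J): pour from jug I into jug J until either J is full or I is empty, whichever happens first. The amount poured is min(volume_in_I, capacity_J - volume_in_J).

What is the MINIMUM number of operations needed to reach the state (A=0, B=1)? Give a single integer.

Answer: 2

Derivation:
BFS from (A=1, B=5). One shortest path:
  1. empty(B) -> (A=1 B=0)
  2. pour(A -> B) -> (A=0 B=1)
Reached target in 2 moves.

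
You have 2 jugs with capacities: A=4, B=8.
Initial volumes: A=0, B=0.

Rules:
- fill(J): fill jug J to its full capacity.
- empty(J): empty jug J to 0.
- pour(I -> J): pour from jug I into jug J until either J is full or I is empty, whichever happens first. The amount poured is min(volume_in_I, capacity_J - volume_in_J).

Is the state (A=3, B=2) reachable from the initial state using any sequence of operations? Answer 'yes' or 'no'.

Answer: no

Derivation:
BFS explored all 6 reachable states.
Reachable set includes: (0,0), (0,4), (0,8), (4,0), (4,4), (4,8)
Target (A=3, B=2) not in reachable set → no.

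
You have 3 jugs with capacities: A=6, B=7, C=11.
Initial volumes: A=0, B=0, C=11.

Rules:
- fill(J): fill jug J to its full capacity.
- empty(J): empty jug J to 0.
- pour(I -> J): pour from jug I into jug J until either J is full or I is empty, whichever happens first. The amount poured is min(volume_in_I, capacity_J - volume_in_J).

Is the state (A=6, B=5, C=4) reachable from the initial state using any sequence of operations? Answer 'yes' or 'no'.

BFS from (A=0, B=0, C=11):
  1. pour(C -> B) -> (A=0 B=7 C=4)
  2. empty(B) -> (A=0 B=0 C=4)
  3. pour(C -> A) -> (A=4 B=0 C=0)
  4. fill(C) -> (A=4 B=0 C=11)
  5. pour(C -> B) -> (A=4 B=7 C=4)
  6. pour(B -> A) -> (A=6 B=5 C=4)
Target reached → yes.

Answer: yes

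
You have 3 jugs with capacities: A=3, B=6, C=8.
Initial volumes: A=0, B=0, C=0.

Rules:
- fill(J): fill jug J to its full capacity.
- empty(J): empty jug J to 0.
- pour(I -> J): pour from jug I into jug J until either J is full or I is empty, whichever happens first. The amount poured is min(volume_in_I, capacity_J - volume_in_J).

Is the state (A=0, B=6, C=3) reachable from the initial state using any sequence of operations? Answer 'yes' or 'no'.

Answer: yes

Derivation:
BFS from (A=0, B=0, C=0):
  1. fill(A) -> (A=3 B=0 C=0)
  2. fill(B) -> (A=3 B=6 C=0)
  3. pour(A -> C) -> (A=0 B=6 C=3)
Target reached → yes.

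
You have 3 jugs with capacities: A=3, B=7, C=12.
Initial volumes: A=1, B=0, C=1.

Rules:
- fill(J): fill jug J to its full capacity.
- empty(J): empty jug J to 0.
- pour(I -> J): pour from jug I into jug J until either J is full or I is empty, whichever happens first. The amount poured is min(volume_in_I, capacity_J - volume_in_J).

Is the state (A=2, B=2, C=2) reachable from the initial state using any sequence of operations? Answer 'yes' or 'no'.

BFS explored all 284 reachable states.
Reachable set includes: (0,0,0), (0,0,1), (0,0,2), (0,0,3), (0,0,4), (0,0,5), (0,0,6), (0,0,7), (0,0,8), (0,0,9), (0,0,10), (0,0,11) ...
Target (A=2, B=2, C=2) not in reachable set → no.

Answer: no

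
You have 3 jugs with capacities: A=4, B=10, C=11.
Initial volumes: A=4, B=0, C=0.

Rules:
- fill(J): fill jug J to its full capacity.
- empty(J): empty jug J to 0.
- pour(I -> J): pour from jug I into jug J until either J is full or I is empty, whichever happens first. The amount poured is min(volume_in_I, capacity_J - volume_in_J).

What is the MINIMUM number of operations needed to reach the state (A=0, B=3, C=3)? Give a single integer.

Answer: 7

Derivation:
BFS from (A=4, B=0, C=0). One shortest path:
  1. fill(B) -> (A=4 B=10 C=0)
  2. pour(A -> C) -> (A=0 B=10 C=4)
  3. pour(B -> C) -> (A=0 B=3 C=11)
  4. pour(C -> A) -> (A=4 B=3 C=7)
  5. empty(A) -> (A=0 B=3 C=7)
  6. pour(C -> A) -> (A=4 B=3 C=3)
  7. empty(A) -> (A=0 B=3 C=3)
Reached target in 7 moves.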